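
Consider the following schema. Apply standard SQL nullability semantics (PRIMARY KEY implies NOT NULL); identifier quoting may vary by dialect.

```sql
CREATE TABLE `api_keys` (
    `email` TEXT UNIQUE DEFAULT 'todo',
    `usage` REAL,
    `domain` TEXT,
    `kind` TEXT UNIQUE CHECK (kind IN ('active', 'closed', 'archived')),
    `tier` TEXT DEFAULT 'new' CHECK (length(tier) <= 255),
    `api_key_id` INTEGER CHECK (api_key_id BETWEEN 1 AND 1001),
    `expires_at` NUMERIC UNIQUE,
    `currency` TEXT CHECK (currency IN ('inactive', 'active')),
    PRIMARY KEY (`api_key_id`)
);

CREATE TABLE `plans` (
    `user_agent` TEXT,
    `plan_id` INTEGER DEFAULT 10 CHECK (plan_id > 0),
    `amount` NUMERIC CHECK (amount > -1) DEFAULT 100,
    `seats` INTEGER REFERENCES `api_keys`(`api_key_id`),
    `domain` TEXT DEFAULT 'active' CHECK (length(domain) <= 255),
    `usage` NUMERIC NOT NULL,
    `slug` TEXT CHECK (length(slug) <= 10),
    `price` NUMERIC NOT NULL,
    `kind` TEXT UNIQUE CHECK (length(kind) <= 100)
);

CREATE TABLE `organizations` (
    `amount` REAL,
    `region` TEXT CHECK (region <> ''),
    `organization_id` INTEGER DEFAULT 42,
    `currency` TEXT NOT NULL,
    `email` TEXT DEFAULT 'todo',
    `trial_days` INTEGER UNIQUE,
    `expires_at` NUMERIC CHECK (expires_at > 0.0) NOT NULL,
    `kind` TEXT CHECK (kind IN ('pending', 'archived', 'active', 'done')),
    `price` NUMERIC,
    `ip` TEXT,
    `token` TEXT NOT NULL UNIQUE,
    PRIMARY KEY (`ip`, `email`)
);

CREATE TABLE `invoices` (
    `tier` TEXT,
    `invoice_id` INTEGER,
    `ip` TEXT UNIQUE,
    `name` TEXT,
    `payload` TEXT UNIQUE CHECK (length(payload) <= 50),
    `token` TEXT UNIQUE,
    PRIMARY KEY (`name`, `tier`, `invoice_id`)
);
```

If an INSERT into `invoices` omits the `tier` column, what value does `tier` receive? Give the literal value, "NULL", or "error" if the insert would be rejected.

tier has no DEFAULT clause.
Omitting it would insert NULL, but it is part of the PRIMARY KEY, so the INSERT fails.

error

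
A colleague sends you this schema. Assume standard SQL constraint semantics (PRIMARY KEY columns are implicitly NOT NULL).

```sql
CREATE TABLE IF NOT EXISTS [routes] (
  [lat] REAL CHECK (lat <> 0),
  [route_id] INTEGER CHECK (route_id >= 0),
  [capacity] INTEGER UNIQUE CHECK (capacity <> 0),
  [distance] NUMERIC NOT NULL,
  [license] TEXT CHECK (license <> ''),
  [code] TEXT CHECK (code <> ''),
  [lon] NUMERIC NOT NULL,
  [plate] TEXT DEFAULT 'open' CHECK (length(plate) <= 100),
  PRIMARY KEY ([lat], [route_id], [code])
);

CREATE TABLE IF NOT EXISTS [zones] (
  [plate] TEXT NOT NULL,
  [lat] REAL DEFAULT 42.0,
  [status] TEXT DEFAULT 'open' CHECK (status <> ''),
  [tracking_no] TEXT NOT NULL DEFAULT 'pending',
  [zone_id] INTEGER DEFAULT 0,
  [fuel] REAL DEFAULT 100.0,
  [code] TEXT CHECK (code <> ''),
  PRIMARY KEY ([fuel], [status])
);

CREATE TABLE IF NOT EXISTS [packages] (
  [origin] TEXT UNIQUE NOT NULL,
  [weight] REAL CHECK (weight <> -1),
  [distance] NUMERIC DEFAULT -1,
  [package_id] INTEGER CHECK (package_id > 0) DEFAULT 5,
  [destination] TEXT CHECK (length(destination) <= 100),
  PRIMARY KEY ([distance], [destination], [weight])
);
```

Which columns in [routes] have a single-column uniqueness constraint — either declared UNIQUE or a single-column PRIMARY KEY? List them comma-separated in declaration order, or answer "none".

capacity

- lat: part of a composite PRIMARY KEY — only the tuple is unique, not this column on its own.
- route_id: part of a composite PRIMARY KEY — only the tuple is unique, not this column on its own.
- capacity: declared UNIQUE → unique.
- distance: no UNIQUE or single-column PK constraint.
- license: no UNIQUE or single-column PK constraint.
- code: part of a composite PRIMARY KEY — only the tuple is unique, not this column on its own.
- lon: no UNIQUE or single-column PK constraint.
- plate: no UNIQUE or single-column PK constraint.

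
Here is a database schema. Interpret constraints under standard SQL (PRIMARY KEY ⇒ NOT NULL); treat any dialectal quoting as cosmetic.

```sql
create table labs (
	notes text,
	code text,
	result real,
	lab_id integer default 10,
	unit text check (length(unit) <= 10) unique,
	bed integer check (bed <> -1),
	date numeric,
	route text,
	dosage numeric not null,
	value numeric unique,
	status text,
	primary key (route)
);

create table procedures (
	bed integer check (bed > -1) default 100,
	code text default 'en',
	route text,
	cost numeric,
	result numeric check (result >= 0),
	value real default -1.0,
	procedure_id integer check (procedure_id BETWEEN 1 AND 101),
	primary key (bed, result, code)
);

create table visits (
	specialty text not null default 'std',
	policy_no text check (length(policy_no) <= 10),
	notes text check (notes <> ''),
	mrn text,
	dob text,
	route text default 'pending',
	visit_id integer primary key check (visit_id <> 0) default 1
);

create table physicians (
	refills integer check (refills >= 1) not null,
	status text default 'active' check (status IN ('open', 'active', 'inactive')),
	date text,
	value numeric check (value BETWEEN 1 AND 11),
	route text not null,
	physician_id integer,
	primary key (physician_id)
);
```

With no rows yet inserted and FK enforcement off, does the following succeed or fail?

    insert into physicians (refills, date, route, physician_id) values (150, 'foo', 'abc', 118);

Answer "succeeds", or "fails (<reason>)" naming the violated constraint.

NOT NULL columns: physician_id is supplied; refills is supplied; route is supplied.
CHECK constraints: 150 satisfies (refills >= 1).
No constraint is violated.

succeeds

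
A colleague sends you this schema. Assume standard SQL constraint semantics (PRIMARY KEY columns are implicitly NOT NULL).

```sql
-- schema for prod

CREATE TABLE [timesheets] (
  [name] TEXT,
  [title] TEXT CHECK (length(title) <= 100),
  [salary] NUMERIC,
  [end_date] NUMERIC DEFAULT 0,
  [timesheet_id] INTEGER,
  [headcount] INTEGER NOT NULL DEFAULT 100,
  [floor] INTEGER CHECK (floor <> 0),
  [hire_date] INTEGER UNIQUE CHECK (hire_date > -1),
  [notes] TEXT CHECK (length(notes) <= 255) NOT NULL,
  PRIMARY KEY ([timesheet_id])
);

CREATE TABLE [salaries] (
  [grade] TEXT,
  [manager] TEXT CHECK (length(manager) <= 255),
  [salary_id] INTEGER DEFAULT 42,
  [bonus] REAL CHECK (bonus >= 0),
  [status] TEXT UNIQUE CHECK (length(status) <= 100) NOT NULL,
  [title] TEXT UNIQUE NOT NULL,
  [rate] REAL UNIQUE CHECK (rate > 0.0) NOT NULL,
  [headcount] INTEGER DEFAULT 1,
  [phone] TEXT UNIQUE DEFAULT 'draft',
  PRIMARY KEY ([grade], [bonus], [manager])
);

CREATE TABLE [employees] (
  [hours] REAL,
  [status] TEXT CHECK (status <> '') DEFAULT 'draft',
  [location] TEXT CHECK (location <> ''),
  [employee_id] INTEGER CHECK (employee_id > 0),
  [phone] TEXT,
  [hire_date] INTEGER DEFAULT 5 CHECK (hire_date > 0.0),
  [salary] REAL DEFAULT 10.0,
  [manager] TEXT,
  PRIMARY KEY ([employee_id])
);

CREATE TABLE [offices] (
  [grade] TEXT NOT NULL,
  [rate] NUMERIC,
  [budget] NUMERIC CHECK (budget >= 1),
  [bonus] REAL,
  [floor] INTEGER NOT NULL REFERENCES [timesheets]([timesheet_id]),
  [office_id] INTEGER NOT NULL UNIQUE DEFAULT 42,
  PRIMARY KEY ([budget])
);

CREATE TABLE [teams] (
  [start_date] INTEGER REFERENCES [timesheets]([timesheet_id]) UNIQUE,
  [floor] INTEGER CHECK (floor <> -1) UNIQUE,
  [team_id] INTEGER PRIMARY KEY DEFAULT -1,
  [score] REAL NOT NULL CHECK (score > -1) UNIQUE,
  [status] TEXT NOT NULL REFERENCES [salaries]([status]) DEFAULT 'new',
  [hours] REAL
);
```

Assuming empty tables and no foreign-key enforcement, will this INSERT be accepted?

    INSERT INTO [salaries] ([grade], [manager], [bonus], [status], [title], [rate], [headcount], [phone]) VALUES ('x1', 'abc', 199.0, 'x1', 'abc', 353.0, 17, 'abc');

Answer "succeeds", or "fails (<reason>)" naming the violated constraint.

NOT NULL columns: bonus is supplied; grade is supplied; manager is supplied; rate is supplied; status is supplied; title is supplied.
CHECK constraints: 'abc' satisfies (length(manager) <= 255); 199.0 satisfies (bonus >= 0); 'x1' satisfies (length(status) <= 100); 353.0 satisfies (rate > 0.0).
No constraint is violated.

succeeds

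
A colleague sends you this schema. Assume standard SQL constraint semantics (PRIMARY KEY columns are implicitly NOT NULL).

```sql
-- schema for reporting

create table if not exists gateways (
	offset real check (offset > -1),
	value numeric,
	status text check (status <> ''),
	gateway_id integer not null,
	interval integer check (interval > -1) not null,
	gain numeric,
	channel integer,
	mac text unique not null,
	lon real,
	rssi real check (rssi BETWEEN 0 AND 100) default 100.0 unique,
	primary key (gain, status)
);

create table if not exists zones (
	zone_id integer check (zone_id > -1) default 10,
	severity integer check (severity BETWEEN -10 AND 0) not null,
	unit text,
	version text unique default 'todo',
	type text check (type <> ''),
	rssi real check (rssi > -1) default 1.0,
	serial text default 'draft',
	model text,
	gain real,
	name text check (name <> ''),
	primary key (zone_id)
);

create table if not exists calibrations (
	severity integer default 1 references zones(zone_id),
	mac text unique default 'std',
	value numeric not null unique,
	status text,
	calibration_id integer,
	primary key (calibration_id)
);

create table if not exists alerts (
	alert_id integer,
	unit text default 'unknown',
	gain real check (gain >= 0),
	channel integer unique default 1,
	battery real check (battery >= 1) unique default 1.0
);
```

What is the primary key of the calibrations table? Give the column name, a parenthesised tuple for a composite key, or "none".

calibration_id

calibration_id is declared PRIMARY KEY as a table-level PRIMARY KEY clause.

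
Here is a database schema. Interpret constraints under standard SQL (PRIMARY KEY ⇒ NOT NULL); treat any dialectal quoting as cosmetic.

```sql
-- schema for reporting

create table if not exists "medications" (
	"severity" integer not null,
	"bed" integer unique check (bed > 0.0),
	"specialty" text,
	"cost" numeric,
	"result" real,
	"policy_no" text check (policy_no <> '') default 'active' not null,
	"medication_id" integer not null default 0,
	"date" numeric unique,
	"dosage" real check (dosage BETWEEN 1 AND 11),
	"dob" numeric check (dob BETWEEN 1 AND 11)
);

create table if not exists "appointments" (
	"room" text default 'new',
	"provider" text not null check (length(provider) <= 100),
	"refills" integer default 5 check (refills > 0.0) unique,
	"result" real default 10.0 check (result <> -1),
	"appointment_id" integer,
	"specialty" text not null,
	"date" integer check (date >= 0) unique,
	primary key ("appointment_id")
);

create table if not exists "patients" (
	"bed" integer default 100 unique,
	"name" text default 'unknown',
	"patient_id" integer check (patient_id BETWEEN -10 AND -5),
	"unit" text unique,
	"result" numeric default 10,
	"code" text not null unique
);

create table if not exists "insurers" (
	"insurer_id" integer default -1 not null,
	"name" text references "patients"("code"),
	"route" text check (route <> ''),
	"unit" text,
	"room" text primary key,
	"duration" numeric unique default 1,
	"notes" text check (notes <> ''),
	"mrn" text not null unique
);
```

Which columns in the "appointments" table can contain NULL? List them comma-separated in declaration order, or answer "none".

room, refills, result, date

- room: DEFAULT only fills an omitted column; an explicit NULL is still allowed → nullable.
- provider: declared NOT NULL → not nullable.
- refills: CHECK does not forbid NULL (a CHECK constraint passes when its expression is NULL) → nullable.
- result: CHECK does not forbid NULL (a CHECK constraint passes when its expression is NULL) → nullable.
- appointment_id: part of the PRIMARY KEY, which implies NOT NULL → not nullable.
- specialty: declared NOT NULL → not nullable.
- date: CHECK does not forbid NULL (a CHECK constraint passes when its expression is NULL) → nullable.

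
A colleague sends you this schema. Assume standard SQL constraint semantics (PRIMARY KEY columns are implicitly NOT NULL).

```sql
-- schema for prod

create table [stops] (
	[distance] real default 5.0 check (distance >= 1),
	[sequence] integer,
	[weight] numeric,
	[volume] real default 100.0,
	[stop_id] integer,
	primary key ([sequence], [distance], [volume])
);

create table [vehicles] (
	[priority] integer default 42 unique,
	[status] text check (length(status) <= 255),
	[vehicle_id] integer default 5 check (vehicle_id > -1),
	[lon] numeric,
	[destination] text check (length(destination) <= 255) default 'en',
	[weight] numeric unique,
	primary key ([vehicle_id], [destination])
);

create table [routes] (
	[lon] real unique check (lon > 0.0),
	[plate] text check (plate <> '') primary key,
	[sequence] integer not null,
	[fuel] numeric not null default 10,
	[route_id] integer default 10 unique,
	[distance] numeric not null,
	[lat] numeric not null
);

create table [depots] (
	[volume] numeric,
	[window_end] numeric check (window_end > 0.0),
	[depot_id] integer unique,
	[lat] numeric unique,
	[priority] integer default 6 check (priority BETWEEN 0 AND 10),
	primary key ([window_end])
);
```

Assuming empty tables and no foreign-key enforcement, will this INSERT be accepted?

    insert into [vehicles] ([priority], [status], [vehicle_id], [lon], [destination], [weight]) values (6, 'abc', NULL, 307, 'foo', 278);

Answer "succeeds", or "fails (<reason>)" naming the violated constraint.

vehicle_id is explicitly set to NULL, but vehicle_id is part of the PRIMARY KEY (implied NOT NULL).

fails (NOT NULL on vehicle_id)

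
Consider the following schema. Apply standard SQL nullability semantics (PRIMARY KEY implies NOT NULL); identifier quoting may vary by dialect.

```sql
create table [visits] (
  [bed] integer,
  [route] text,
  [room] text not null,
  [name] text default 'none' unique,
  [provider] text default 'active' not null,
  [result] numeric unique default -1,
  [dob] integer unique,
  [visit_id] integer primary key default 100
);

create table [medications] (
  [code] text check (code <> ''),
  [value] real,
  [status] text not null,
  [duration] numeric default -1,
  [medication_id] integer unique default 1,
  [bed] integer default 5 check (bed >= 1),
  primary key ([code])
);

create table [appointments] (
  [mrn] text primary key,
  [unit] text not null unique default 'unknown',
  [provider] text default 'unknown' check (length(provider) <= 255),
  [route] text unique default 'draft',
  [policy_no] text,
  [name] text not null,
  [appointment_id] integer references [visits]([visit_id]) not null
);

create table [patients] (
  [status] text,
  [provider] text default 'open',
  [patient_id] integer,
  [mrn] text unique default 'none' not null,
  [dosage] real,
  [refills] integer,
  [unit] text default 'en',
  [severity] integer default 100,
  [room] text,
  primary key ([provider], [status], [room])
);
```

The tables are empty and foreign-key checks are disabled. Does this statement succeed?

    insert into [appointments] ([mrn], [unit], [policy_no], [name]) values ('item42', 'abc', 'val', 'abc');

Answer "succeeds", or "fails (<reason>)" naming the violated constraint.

fails (NOT NULL on appointment_id)

appointment_id is omitted from the column list and has no DEFAULT, so it would receive NULL.
But appointment_id is declared NOT NULL.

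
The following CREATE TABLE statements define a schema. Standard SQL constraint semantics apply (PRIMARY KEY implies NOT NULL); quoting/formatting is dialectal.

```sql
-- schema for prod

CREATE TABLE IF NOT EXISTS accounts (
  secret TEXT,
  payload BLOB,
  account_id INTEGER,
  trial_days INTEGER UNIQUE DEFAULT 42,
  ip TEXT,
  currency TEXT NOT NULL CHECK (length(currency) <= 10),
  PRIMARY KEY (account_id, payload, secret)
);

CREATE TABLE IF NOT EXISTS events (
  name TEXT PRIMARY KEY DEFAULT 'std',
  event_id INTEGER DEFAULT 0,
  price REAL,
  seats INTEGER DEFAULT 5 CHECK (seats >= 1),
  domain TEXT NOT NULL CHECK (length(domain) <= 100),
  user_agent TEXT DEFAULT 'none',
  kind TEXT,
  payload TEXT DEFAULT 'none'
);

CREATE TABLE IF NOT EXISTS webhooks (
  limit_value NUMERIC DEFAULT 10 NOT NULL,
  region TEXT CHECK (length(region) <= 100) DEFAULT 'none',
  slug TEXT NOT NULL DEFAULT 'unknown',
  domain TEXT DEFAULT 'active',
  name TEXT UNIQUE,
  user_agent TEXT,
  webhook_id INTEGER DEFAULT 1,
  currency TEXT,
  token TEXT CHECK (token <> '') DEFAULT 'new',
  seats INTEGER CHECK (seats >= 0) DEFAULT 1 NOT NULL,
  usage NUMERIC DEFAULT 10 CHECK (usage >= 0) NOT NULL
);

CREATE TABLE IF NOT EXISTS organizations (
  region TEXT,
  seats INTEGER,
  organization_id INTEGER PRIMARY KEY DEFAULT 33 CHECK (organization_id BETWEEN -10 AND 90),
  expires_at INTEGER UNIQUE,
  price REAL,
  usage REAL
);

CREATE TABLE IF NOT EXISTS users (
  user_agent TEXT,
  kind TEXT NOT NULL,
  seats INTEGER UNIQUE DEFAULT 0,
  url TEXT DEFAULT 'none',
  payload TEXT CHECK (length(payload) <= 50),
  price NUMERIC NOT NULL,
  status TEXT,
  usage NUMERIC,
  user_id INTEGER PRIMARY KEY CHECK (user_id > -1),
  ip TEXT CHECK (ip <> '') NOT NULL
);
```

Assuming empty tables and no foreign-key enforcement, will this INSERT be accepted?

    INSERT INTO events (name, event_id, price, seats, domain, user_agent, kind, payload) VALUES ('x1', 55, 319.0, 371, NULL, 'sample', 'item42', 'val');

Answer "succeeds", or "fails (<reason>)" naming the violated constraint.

fails (NOT NULL on domain)

domain is explicitly set to NULL, but domain is declared NOT NULL.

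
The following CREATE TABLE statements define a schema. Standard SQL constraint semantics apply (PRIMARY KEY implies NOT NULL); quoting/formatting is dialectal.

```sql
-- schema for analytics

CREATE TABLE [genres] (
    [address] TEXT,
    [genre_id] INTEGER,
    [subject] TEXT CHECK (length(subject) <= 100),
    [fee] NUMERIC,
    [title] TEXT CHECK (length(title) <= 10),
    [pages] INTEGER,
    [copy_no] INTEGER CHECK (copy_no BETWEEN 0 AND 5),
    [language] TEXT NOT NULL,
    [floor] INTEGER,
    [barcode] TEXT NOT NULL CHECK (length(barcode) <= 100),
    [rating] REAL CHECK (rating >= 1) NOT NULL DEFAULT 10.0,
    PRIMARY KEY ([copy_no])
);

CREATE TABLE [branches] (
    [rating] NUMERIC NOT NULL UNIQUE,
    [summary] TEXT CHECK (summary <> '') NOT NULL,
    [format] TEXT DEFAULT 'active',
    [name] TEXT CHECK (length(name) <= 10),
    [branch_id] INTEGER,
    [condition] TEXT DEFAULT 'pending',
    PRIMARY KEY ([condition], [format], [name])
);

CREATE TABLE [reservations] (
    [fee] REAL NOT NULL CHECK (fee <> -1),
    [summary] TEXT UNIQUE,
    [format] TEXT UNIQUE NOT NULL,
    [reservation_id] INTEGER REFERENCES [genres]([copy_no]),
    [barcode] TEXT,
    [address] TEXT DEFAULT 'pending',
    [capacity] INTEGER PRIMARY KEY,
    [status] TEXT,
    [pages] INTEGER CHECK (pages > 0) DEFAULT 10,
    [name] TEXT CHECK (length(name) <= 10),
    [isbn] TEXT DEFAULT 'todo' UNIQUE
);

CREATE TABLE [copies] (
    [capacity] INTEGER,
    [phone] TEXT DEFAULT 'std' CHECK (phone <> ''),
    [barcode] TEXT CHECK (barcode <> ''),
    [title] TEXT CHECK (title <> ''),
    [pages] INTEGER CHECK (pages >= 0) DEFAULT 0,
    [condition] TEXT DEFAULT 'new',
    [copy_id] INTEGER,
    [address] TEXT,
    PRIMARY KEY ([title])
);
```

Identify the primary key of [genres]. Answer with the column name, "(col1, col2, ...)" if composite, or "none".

copy_no is declared PRIMARY KEY as a table-level PRIMARY KEY clause.

copy_no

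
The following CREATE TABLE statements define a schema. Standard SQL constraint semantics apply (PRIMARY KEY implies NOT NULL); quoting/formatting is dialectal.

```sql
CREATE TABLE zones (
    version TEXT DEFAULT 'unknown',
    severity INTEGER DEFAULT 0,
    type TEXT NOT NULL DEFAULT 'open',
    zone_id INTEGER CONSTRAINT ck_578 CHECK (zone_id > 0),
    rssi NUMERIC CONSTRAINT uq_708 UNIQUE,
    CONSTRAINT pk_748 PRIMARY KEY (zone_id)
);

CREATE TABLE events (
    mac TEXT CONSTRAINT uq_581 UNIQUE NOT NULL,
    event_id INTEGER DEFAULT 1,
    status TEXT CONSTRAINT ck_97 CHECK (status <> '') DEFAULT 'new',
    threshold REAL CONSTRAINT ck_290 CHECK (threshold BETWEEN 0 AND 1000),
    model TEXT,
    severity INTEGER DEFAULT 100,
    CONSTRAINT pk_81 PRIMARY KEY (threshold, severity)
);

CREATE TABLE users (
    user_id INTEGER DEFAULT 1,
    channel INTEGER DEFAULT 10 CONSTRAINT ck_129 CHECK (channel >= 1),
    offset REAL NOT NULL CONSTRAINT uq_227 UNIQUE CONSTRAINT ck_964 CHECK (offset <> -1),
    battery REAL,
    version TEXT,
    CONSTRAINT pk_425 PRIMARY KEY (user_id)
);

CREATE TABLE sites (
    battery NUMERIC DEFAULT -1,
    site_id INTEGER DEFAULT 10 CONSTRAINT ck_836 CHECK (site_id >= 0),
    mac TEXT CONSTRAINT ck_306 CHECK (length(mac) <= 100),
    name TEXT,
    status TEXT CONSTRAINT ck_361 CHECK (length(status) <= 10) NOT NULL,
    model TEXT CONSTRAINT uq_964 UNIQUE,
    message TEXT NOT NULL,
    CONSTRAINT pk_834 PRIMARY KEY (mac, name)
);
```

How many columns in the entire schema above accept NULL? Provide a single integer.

12

zones: 3 nullable (version, severity, rssi — PK (zone_id) and explicit NOT NULL columns excluded).
events: 3 nullable (event_id, status, model — PK (threshold, severity) and explicit NOT NULL columns excluded).
users: 3 nullable (channel, battery, version — PK (user_id) and explicit NOT NULL columns excluded).
sites: 3 nullable (battery, site_id, model — PK (mac, name) and explicit NOT NULL columns excluded).
Total: 3 + 3 + 3 + 3 = 12.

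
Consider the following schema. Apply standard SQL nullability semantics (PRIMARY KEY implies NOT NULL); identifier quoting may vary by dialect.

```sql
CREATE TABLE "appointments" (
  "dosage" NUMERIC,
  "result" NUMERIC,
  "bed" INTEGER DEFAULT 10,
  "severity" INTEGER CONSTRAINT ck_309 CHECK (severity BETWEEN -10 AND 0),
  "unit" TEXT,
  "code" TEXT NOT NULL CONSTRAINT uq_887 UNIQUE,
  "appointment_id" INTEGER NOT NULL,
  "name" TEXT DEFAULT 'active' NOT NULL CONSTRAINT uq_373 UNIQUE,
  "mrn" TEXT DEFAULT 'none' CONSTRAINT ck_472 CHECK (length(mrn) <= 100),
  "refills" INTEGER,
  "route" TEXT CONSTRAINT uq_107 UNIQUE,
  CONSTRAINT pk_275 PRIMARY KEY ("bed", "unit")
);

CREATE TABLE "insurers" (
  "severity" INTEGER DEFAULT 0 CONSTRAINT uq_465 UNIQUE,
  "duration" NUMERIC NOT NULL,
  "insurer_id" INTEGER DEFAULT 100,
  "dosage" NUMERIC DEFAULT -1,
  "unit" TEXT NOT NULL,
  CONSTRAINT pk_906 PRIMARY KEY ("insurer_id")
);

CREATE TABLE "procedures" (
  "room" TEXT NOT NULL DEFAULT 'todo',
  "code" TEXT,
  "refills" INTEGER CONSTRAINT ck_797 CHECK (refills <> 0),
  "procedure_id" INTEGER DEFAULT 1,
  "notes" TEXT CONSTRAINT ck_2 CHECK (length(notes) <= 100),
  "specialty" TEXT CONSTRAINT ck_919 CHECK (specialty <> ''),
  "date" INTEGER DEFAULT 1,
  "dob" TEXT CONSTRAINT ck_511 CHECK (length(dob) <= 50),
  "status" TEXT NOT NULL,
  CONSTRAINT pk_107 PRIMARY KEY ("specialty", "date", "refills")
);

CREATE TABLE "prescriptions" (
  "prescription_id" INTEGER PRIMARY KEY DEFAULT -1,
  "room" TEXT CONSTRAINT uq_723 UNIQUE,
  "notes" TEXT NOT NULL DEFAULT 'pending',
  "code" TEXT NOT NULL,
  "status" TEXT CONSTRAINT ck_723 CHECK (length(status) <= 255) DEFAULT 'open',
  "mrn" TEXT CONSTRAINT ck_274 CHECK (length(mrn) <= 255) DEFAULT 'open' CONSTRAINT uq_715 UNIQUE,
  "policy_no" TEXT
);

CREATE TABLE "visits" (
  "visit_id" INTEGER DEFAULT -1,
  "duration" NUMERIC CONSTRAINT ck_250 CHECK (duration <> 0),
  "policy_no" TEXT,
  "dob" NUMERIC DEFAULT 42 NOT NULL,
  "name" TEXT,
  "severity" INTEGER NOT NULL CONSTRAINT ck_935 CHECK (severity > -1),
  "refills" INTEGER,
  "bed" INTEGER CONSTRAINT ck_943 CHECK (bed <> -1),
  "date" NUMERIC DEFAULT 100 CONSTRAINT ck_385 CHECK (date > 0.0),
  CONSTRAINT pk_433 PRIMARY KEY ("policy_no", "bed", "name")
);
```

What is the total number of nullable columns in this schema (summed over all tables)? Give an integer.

20

appointments: 6 nullable (dosage, result, severity, mrn, refills, route — PK (bed, unit) and explicit NOT NULL columns excluded).
insurers: 2 nullable (severity, dosage — PK (insurer_id) and explicit NOT NULL columns excluded).
procedures: 4 nullable (code, procedure_id, notes, dob — PK (specialty, date, refills) and explicit NOT NULL columns excluded).
prescriptions: 4 nullable (room, status, mrn, policy_no — PK (prescription_id) and explicit NOT NULL columns excluded).
visits: 4 nullable (visit_id, duration, refills, date — PK (policy_no, bed, name) and explicit NOT NULL columns excluded).
Total: 6 + 2 + 4 + 4 + 4 = 20.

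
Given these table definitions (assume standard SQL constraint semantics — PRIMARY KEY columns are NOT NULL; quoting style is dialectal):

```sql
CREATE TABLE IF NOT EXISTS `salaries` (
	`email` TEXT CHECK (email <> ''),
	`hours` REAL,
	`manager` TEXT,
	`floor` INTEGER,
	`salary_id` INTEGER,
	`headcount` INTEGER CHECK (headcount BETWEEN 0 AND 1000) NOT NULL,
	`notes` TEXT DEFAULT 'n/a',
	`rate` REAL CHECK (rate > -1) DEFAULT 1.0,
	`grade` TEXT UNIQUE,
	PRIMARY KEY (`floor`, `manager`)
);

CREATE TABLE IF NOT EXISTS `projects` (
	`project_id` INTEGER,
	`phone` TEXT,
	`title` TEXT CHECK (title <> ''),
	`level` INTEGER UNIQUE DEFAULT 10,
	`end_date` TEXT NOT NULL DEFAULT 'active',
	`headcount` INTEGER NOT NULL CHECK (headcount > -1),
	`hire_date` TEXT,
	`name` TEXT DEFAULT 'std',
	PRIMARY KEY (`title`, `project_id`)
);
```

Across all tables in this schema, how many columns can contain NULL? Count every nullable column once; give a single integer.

10

salaries: 6 nullable (email, hours, salary_id, notes, rate, grade — PK (floor, manager) and explicit NOT NULL columns excluded).
projects: 4 nullable (phone, level, hire_date, name — PK (title, project_id) and explicit NOT NULL columns excluded).
Total: 6 + 4 = 10.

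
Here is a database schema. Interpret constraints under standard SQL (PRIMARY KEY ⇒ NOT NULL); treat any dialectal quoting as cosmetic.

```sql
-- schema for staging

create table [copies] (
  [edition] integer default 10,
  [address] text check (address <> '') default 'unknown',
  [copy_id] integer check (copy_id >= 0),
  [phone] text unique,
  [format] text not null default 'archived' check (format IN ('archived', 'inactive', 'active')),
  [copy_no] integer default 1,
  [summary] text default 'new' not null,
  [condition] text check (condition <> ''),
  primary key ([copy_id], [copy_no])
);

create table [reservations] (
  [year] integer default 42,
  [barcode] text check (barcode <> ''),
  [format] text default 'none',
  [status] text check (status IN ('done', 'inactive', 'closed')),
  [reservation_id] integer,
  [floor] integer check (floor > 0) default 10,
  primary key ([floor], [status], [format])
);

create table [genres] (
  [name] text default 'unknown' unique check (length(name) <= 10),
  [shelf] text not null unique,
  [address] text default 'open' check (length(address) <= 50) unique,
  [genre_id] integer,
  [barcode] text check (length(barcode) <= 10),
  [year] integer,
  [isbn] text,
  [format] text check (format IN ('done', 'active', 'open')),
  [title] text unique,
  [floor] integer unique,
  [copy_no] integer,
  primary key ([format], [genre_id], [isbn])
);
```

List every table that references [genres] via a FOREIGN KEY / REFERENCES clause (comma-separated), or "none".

none

No REFERENCES clause anywhere in the schema names genres.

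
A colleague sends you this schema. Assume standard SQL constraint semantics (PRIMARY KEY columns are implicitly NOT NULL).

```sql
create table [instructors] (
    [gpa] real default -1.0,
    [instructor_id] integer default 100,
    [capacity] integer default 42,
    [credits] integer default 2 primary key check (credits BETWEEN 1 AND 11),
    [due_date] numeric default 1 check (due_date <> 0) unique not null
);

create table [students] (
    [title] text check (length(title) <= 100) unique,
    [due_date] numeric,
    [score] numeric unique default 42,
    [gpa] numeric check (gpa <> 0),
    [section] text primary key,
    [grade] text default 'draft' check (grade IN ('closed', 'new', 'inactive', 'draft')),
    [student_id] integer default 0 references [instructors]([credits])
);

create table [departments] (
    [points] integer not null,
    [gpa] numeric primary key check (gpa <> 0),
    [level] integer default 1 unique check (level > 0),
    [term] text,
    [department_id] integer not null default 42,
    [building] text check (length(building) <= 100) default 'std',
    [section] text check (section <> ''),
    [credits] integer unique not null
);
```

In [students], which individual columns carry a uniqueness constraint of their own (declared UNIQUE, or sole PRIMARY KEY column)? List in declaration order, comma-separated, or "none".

- title: declared UNIQUE → unique.
- due_date: no UNIQUE or single-column PK constraint.
- score: declared UNIQUE → unique.
- gpa: no UNIQUE or single-column PK constraint.
- section: single-column PRIMARY KEY → unique.
- grade: no UNIQUE or single-column PK constraint.
- student_id: no UNIQUE or single-column PK constraint.

title, score, section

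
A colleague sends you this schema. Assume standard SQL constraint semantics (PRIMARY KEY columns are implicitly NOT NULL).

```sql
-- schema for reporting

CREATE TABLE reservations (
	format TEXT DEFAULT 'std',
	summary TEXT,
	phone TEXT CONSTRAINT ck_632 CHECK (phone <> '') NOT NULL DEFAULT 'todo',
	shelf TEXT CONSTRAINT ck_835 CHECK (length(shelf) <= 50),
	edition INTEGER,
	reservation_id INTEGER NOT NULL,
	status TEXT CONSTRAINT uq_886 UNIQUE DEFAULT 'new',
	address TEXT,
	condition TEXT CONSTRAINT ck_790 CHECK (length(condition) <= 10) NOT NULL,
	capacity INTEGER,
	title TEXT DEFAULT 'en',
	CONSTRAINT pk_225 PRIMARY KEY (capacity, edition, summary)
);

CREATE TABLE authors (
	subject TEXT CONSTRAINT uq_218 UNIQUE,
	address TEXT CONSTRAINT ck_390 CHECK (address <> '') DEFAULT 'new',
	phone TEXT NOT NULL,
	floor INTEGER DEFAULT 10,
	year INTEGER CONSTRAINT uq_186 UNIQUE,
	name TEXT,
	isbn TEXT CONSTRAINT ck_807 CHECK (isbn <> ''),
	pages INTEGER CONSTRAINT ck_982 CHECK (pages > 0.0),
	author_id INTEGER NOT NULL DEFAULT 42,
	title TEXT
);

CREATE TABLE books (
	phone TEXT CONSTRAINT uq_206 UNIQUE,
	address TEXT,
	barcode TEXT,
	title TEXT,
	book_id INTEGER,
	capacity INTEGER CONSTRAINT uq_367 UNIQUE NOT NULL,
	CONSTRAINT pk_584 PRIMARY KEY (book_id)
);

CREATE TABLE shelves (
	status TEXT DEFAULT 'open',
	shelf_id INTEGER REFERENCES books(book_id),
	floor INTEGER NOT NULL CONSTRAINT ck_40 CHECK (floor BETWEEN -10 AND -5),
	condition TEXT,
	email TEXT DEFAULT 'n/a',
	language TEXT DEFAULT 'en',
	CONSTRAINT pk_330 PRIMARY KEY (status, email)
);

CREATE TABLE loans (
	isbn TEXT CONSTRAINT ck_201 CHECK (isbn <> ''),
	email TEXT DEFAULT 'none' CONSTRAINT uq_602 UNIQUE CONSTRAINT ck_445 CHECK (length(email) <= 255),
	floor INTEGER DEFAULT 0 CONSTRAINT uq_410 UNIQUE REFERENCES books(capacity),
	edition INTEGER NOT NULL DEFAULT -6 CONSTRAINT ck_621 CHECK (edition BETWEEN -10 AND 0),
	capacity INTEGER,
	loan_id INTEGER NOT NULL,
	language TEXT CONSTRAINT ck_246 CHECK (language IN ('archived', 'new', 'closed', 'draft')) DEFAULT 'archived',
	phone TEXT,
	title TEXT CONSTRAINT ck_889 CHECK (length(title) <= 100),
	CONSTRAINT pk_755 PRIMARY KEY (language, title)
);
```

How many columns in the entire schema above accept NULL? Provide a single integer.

25

reservations: 5 nullable (format, shelf, status, address, title — PK (capacity, edition, summary) and explicit NOT NULL columns excluded).
authors: 8 nullable (subject, address, floor, year, name, isbn, pages, title — PK none and explicit NOT NULL columns excluded).
books: 4 nullable (phone, address, barcode, title — PK (book_id) and explicit NOT NULL columns excluded).
shelves: 3 nullable (shelf_id, condition, language — PK (status, email) and explicit NOT NULL columns excluded).
loans: 5 nullable (isbn, email, floor, capacity, phone — PK (language, title) and explicit NOT NULL columns excluded).
Total: 5 + 8 + 4 + 3 + 5 = 25.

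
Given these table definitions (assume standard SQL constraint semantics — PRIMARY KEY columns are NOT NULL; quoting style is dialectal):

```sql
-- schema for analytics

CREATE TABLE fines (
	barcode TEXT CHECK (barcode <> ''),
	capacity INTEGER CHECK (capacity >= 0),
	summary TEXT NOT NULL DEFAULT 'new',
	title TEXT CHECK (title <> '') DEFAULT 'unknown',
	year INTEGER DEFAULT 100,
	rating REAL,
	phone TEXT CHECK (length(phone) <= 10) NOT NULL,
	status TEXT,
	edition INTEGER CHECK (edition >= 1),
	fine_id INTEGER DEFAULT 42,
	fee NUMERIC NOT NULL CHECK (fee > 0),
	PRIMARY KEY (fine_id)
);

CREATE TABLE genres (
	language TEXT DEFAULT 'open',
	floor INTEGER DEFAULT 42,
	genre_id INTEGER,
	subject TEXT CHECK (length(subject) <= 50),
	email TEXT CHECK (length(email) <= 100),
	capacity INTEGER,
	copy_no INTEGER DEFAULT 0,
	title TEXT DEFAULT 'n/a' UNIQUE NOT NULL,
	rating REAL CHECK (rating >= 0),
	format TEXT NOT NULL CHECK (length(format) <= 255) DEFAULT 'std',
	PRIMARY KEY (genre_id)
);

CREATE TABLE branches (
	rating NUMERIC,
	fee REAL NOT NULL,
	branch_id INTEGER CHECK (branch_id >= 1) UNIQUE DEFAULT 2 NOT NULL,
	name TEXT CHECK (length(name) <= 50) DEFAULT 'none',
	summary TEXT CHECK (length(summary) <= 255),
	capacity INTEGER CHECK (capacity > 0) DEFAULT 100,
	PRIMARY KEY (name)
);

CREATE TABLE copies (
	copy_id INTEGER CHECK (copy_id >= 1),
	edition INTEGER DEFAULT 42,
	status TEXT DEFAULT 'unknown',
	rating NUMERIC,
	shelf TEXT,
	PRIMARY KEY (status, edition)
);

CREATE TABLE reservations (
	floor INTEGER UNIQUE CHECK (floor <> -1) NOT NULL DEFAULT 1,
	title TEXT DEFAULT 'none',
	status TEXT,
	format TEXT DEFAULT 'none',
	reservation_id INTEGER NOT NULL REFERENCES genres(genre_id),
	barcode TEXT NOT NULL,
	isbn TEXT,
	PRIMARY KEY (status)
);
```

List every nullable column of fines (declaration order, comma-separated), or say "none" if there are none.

- barcode: CHECK does not forbid NULL (a CHECK constraint passes when its expression is NULL) → nullable.
- capacity: CHECK does not forbid NULL (a CHECK constraint passes when its expression is NULL) → nullable.
- summary: declared NOT NULL → not nullable.
- title: CHECK does not forbid NULL (a CHECK constraint passes when its expression is NULL) → nullable.
- year: DEFAULT only fills an omitted column; an explicit NULL is still allowed → nullable.
- rating: no NOT NULL constraint applies → nullable.
- phone: declared NOT NULL → not nullable.
- status: no NOT NULL constraint applies → nullable.
- edition: CHECK does not forbid NULL (a CHECK constraint passes when its expression is NULL) → nullable.
- fine_id: part of the PRIMARY KEY, which implies NOT NULL → not nullable.
- fee: declared NOT NULL → not nullable.

barcode, capacity, title, year, rating, status, edition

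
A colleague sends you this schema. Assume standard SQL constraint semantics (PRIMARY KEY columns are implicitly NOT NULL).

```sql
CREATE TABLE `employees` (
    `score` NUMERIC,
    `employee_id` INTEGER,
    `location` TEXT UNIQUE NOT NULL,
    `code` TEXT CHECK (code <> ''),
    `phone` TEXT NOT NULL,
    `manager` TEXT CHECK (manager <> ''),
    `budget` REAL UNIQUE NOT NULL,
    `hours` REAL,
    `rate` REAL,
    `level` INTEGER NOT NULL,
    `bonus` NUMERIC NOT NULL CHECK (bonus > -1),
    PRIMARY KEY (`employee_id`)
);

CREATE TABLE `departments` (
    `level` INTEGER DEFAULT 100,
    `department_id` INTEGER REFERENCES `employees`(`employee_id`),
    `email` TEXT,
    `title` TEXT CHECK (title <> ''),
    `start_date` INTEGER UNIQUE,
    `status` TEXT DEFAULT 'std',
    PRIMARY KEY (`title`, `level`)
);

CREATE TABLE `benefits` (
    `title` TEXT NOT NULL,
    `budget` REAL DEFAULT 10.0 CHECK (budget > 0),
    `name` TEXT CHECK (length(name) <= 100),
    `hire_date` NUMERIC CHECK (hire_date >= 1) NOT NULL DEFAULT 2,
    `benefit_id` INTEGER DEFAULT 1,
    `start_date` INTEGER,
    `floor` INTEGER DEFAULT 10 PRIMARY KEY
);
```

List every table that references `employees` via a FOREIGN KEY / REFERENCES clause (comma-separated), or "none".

- departments.department_id references employees(employee_id).

departments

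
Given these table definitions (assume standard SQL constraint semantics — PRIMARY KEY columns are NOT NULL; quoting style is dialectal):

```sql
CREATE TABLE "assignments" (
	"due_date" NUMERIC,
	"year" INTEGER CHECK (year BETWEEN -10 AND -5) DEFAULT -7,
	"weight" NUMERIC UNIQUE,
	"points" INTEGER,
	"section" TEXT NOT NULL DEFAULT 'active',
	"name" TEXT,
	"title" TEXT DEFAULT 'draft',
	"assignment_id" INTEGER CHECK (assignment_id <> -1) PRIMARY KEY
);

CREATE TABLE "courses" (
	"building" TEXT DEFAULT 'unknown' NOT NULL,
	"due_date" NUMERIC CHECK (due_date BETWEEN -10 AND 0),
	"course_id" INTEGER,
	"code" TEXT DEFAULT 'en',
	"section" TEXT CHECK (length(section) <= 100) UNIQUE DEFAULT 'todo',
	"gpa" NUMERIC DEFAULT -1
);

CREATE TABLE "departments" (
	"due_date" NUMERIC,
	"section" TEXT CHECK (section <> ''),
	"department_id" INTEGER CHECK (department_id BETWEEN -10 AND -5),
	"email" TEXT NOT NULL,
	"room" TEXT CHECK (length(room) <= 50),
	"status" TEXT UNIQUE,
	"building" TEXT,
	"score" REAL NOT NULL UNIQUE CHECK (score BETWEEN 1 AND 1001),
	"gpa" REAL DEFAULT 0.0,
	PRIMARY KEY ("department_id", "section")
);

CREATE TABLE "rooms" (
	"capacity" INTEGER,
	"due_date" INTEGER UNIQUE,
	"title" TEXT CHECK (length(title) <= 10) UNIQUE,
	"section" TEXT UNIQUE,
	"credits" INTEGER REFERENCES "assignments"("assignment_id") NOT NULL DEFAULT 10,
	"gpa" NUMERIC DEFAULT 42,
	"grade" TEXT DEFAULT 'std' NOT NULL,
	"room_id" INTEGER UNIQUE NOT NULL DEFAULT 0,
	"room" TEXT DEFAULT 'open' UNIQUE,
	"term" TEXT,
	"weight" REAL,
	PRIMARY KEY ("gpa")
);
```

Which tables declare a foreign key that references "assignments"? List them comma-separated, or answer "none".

rooms

- rooms.credits references assignments(assignment_id).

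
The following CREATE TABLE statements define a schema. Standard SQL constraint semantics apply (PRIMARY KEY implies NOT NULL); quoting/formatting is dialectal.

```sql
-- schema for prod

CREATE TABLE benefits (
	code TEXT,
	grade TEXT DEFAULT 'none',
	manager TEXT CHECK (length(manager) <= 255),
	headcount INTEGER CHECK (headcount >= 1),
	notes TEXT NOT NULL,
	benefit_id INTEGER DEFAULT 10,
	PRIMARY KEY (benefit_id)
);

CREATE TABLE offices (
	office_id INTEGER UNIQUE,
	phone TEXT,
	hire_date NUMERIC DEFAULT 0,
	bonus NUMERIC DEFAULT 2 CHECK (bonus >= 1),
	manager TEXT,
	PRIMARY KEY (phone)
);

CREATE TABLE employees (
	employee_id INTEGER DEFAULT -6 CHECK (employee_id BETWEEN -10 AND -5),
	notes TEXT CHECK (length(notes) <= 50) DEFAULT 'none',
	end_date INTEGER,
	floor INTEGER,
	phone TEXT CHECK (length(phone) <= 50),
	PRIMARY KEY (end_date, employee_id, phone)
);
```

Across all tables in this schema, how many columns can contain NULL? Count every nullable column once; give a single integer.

benefits: 4 nullable (code, grade, manager, headcount — PK (benefit_id) and explicit NOT NULL columns excluded).
offices: 4 nullable (office_id, hire_date, bonus, manager — PK (phone) and explicit NOT NULL columns excluded).
employees: 2 nullable (notes, floor — PK (end_date, employee_id, phone) and explicit NOT NULL columns excluded).
Total: 4 + 4 + 2 = 10.

10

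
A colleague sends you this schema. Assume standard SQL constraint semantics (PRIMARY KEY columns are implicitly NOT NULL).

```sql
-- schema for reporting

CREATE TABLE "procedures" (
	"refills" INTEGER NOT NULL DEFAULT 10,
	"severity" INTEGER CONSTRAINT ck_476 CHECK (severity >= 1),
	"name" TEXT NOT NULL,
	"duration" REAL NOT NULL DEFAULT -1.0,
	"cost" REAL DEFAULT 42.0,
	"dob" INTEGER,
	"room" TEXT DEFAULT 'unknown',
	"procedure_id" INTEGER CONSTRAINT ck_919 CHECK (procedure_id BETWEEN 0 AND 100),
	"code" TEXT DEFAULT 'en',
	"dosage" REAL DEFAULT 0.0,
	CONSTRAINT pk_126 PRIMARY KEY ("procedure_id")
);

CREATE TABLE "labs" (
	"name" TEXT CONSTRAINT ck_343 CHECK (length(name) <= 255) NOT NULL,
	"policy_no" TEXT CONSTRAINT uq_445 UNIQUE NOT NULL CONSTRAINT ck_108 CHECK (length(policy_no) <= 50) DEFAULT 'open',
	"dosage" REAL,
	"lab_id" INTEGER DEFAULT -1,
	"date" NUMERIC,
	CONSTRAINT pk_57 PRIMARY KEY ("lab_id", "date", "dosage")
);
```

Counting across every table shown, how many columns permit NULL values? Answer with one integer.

procedures: 6 nullable (severity, cost, dob, room, code, dosage — PK (procedure_id) and explicit NOT NULL columns excluded).
labs: 0 nullable (none — PK (lab_id, date, dosage) and explicit NOT NULL columns excluded).
Total: 6 + 0 = 6.

6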